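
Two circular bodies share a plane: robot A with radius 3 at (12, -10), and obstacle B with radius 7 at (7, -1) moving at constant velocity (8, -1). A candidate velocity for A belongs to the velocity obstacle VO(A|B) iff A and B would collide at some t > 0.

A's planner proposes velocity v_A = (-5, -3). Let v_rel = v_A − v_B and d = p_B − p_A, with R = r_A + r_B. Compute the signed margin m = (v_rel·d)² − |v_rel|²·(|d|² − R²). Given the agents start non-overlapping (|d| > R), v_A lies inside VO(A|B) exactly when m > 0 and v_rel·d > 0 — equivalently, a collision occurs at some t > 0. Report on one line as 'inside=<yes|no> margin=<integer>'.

d = (-5, 9),  |d|² = 106;  R = 3+7 = 10,  c = 106−10² = 6
v_rel = (-13, -2),  |v_rel|² = 173;  v_rel·d = (-13)·(-5) + (-2)·(9) = 47
173·t² − 94·t + 6 = 0  ⇒  m = 47² − 173·6 = 1171
m = 1171 > 0,  v_rel·d = 47 > 0  ⇒  inside

inside=yes margin=1171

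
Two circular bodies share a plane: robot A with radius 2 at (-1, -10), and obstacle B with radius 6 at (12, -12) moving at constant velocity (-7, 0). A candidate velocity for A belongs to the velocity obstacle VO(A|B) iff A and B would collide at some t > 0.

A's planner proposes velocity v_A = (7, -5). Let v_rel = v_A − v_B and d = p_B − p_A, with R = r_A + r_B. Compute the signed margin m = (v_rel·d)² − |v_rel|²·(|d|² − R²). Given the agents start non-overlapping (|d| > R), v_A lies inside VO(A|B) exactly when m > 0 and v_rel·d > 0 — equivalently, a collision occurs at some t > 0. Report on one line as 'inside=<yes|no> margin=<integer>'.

d = (13, -2),  |d|² = 173;  R = 2+6 = 8,  c = 173−8² = 109
v_rel = (14, -5),  |v_rel|² = 221;  v_rel·d = (14)·(13) + (-5)·(-2) = 192
221·t² − 384·t + 109 = 0  ⇒  m = 192² − 221·109 = 12775
m = 12775 > 0,  v_rel·d = 192 > 0  ⇒  inside

inside=yes margin=12775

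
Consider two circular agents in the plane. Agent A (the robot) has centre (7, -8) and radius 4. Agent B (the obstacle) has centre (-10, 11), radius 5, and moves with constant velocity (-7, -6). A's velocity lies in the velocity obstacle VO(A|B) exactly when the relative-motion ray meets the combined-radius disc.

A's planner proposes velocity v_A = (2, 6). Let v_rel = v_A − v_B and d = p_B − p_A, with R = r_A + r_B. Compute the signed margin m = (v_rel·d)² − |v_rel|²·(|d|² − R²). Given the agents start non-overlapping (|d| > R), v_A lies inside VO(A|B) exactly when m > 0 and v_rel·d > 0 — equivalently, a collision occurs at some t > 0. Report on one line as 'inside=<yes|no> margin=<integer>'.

d = (-17, 19),  |d|² = 650;  R = 4+5 = 9,  c = 650−9² = 569
v_rel = (9, 12),  |v_rel|² = 225;  v_rel·d = (9)·(-17) + (12)·(19) = 75
225·t² − 150·t + 569 = 0  ⇒  m = 75² − 225·569 = -122400
m = -122400 < 0,  v_rel·d = 75 > 0  ⇒  outside

inside=no margin=-122400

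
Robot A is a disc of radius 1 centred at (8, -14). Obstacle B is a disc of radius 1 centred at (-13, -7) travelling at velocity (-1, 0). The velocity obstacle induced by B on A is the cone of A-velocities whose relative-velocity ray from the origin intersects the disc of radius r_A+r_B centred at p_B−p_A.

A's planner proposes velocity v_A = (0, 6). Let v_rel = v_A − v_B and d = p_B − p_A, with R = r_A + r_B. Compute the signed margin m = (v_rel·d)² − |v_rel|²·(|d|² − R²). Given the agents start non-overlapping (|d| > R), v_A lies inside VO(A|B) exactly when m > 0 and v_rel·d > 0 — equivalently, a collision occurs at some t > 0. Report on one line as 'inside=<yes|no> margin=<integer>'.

d = (-21, 7),  |d|² = 490;  R = 1+1 = 2,  c = 490−2² = 486
v_rel = (1, 6),  |v_rel|² = 37;  v_rel·d = (1)·(-21) + (6)·(7) = 21
37·t² − 42·t + 486 = 0  ⇒  m = 21² − 37·486 = -17541
m = -17541 < 0,  v_rel·d = 21 > 0  ⇒  outside

inside=no margin=-17541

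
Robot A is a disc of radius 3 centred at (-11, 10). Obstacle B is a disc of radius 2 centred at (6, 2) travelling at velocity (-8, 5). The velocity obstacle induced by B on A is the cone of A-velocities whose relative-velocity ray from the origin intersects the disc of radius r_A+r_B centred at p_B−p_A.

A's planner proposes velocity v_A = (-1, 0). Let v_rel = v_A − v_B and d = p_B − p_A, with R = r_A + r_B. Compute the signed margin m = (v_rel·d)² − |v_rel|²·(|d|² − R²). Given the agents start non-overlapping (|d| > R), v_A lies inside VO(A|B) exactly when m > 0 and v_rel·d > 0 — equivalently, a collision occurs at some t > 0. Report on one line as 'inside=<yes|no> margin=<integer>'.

d = (17, -8),  |d|² = 353;  R = 3+2 = 5,  c = 353−5² = 328
v_rel = (7, -5),  |v_rel|² = 74;  v_rel·d = (7)·(17) + (-5)·(-8) = 159
74·t² − 318·t + 328 = 0  ⇒  m = 159² − 74·328 = 1009
m = 1009 > 0,  v_rel·d = 159 > 0  ⇒  inside

inside=yes margin=1009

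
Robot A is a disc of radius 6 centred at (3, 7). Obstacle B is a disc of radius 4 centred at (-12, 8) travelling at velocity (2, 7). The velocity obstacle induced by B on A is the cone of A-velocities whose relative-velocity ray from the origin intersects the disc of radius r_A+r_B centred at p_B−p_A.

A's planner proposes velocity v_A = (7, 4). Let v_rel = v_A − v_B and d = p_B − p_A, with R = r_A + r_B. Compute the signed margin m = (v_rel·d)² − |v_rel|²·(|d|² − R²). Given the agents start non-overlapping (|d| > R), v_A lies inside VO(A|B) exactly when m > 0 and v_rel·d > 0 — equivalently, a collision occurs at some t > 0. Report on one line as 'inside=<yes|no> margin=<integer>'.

d = (-15, 1),  |d|² = 226;  R = 6+4 = 10,  c = 226−10² = 126
v_rel = (5, -3),  |v_rel|² = 34;  v_rel·d = (5)·(-15) + (-3)·(1) = -78
34·t² + 156·t + 126 = 0  ⇒  m = (-78)² − 34·126 = 1800
m = 1800 > 0,  v_rel·d = -78 < 0  ⇒  outside

inside=no margin=1800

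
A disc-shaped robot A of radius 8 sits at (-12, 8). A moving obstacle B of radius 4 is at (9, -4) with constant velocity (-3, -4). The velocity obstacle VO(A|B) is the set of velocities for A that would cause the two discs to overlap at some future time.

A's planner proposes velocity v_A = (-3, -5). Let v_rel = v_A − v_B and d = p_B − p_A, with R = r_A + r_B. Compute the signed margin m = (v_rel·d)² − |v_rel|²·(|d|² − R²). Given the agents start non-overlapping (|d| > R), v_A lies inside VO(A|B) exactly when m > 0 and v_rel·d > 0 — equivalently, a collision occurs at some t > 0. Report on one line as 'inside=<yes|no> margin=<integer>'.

d = (21, -12),  |d|² = 585;  R = 8+4 = 12,  c = 585−12² = 441
v_rel = (0, -1),  |v_rel|² = 1;  v_rel·d = (0)·(21) + (-1)·(-12) = 12
1·t² − 24·t + 441 = 0  ⇒  m = 12² − 1·441 = -297
m = -297 < 0,  v_rel·d = 12 > 0  ⇒  outside

inside=no margin=-297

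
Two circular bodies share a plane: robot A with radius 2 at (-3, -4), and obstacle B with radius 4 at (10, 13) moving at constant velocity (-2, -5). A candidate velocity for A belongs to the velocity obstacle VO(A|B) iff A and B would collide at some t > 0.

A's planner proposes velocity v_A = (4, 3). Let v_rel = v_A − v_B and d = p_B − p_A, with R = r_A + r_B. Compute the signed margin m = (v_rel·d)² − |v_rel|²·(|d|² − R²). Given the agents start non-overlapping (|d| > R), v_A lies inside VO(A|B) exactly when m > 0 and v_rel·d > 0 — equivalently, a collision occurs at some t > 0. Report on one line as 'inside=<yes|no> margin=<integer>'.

d = (13, 17),  |d|² = 458;  R = 2+4 = 6,  c = 458−6² = 422
v_rel = (6, 8),  |v_rel|² = 100;  v_rel·d = (6)·(13) + (8)·(17) = 214
100·t² − 428·t + 422 = 0  ⇒  m = 214² − 100·422 = 3596
m = 3596 > 0,  v_rel·d = 214 > 0  ⇒  inside

inside=yes margin=3596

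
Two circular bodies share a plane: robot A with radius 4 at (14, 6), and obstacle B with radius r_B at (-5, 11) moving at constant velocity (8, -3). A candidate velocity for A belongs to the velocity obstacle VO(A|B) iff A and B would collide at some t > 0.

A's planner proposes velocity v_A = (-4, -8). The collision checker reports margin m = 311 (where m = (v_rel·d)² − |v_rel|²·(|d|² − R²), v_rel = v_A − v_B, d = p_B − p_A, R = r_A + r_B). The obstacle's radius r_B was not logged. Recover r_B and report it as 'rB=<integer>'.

m = 311
d = (-19, 5);  v_rel = (-12, -5),  |v_rel|² = 169
v_rel×d = (-12)·(5) − (-5)·(-19) = -155
since m = R²·169 − (-155)²:  R² = (24025 + 311) / 169 = 144
R = √144 = 12  ⇒  r_B = 12 − 4 = 8

rB=8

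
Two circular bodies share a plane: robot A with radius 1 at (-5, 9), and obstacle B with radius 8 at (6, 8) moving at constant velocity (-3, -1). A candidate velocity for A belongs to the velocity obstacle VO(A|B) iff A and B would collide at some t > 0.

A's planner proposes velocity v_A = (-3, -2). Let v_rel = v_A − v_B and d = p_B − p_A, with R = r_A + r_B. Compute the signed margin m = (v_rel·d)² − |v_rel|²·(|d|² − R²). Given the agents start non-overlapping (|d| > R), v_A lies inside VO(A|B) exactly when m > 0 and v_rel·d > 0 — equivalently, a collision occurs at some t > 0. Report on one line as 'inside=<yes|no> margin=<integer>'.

d = (11, -1),  |d|² = 122;  R = 1+8 = 9,  c = 122−9² = 41
v_rel = (0, -1),  |v_rel|² = 1;  v_rel·d = (0)·(11) + (-1)·(-1) = 1
1·t² − 2·t + 41 = 0  ⇒  m = 1² − 1·41 = -40
m = -40 < 0,  v_rel·d = 1 > 0  ⇒  outside

inside=no margin=-40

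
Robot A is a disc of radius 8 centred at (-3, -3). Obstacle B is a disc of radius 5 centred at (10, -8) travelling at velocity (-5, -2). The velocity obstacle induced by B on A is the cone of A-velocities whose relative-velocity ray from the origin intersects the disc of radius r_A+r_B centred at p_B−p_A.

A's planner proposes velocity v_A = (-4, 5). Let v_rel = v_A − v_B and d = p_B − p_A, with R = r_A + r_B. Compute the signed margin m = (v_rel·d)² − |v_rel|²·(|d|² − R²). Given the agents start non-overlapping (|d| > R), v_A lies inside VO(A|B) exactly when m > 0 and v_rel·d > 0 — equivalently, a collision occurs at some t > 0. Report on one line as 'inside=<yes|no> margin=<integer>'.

d = (13, -5),  |d|² = 194;  R = 8+5 = 13,  c = 194−13² = 25
v_rel = (1, 7),  |v_rel|² = 50;  v_rel·d = (1)·(13) + (7)·(-5) = -22
50·t² + 44·t + 25 = 0  ⇒  m = (-22)² − 50·25 = -766
m = -766 < 0,  v_rel·d = -22 < 0  ⇒  outside

inside=no margin=-766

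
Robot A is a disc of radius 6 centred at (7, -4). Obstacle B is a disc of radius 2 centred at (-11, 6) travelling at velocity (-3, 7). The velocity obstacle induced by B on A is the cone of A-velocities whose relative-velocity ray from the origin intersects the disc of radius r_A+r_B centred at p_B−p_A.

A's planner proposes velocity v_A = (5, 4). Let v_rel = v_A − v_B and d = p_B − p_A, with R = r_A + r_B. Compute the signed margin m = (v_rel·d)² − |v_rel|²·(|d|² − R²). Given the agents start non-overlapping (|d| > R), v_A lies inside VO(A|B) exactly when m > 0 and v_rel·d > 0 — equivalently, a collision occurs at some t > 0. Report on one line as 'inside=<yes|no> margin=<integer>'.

d = (-18, 10),  |d|² = 424;  R = 6+2 = 8,  c = 424−8² = 360
v_rel = (8, -3),  |v_rel|² = 73;  v_rel·d = (8)·(-18) + (-3)·(10) = -174
73·t² + 348·t + 360 = 0  ⇒  m = (-174)² − 73·360 = 3996
m = 3996 > 0,  v_rel·d = -174 < 0  ⇒  outside

inside=no margin=3996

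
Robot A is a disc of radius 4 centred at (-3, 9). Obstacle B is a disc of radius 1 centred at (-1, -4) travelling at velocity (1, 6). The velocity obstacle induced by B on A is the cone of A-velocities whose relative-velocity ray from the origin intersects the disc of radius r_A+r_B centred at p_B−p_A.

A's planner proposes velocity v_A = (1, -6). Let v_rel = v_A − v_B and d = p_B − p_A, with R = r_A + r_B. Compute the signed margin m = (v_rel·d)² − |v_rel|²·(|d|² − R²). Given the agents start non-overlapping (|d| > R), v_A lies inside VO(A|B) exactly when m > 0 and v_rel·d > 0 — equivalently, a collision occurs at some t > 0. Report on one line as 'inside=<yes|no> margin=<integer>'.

d = (2, -13),  |d|² = 173;  R = 4+1 = 5,  c = 173−5² = 148
v_rel = (0, -12),  |v_rel|² = 144;  v_rel·d = (0)·(2) + (-12)·(-13) = 156
144·t² − 312·t + 148 = 0  ⇒  m = 156² − 144·148 = 3024
m = 3024 > 0,  v_rel·d = 156 > 0  ⇒  inside

inside=yes margin=3024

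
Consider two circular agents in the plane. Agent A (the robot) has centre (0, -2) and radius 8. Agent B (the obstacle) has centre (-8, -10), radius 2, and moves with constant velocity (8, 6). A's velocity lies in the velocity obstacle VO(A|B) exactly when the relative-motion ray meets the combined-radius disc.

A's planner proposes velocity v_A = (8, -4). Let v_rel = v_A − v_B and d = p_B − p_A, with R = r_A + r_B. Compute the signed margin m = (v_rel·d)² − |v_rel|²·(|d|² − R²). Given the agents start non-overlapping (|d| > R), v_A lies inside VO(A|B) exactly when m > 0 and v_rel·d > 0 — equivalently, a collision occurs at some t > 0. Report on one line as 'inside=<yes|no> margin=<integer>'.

d = (-8, -8),  |d|² = 128;  R = 8+2 = 10,  c = 128−10² = 28
v_rel = (0, -10),  |v_rel|² = 100;  v_rel·d = (0)·(-8) + (-10)·(-8) = 80
100·t² − 160·t + 28 = 0  ⇒  m = 80² − 100·28 = 3600
m = 3600 > 0,  v_rel·d = 80 > 0  ⇒  inside

inside=yes margin=3600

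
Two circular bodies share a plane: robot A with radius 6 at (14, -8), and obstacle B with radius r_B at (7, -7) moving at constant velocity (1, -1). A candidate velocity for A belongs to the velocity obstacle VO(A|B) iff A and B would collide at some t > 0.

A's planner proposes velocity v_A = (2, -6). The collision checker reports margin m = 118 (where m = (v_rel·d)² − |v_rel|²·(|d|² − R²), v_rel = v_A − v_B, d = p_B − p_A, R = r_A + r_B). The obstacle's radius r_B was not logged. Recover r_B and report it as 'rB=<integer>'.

m = 118
d = (-7, 1);  v_rel = (1, -5),  |v_rel|² = 26
v_rel×d = (1)·(1) − (-5)·(-7) = -34
since m = R²·26 − (-34)²:  R² = (1156 + 118) / 26 = 49
R = √49 = 7  ⇒  r_B = 7 − 6 = 1

rB=1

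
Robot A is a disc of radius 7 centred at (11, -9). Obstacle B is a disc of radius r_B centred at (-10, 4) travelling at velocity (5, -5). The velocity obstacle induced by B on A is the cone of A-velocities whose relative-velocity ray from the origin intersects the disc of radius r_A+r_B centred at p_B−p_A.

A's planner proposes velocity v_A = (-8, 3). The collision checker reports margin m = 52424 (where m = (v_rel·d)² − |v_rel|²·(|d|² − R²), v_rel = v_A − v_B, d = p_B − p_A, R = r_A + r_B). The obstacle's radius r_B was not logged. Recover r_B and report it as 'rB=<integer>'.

m = 52424
d = (-21, 13);  v_rel = (-13, 8),  |v_rel|² = 233
v_rel×d = (-13)·(13) − (8)·(-21) = -1
since m = R²·233 − (-1)²:  R² = (1 + 52424) / 233 = 225
R = √225 = 15  ⇒  r_B = 15 − 7 = 8

rB=8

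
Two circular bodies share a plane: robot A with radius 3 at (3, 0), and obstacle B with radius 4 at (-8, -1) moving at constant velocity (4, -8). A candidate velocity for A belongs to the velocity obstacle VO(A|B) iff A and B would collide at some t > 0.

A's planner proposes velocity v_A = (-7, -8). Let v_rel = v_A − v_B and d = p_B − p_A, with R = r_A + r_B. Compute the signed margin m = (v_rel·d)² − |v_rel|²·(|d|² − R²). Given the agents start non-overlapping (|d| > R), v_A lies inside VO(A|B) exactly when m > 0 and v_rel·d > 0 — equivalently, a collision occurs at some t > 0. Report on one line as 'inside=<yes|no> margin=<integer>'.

d = (-11, -1),  |d|² = 122;  R = 3+4 = 7,  c = 122−7² = 73
v_rel = (-11, 0),  |v_rel|² = 121;  v_rel·d = (-11)·(-11) + (0)·(-1) = 121
121·t² − 242·t + 73 = 0  ⇒  m = 121² − 121·73 = 5808
m = 5808 > 0,  v_rel·d = 121 > 0  ⇒  inside

inside=yes margin=5808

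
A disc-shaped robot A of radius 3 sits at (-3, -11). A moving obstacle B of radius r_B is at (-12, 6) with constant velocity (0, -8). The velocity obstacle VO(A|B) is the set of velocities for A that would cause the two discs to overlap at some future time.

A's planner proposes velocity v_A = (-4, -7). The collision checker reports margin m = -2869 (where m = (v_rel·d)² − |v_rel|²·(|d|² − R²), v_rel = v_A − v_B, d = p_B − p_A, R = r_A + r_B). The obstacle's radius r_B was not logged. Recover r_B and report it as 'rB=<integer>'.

m = -2869
d = (-9, 17);  v_rel = (-4, 1),  |v_rel|² = 17
v_rel×d = (-4)·(17) − (1)·(-9) = -59
since m = R²·17 − (-59)²:  R² = (3481 + -2869) / 17 = 36
R = √36 = 6  ⇒  r_B = 6 − 3 = 3

rB=3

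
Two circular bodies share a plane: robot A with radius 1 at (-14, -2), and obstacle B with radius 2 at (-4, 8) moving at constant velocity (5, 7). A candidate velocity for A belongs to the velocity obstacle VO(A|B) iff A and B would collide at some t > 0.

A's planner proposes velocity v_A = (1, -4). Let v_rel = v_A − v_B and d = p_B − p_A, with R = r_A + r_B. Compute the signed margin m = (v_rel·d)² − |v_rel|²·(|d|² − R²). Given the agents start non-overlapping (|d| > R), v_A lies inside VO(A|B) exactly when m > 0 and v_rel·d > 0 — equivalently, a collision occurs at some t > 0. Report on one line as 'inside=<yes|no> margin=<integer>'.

d = (10, 10),  |d|² = 200;  R = 1+2 = 3,  c = 200−3² = 191
v_rel = (-4, -11),  |v_rel|² = 137;  v_rel·d = (-4)·(10) + (-11)·(10) = -150
137·t² + 300·t + 191 = 0  ⇒  m = (-150)² − 137·191 = -3667
m = -3667 < 0,  v_rel·d = -150 < 0  ⇒  outside

inside=no margin=-3667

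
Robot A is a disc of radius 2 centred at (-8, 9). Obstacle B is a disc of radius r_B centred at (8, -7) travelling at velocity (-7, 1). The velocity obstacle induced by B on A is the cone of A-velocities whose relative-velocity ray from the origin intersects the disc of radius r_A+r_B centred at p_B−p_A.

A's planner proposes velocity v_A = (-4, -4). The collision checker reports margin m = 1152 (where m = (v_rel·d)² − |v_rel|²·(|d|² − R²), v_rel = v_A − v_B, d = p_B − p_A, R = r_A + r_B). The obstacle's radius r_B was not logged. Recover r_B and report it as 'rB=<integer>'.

m = 1152
d = (16, -16);  v_rel = (3, -5),  |v_rel|² = 34
v_rel×d = (3)·(-16) − (-5)·(16) = 32
since m = R²·34 − 32²:  R² = (1024 + 1152) / 34 = 64
R = √64 = 8  ⇒  r_B = 8 − 2 = 6

rB=6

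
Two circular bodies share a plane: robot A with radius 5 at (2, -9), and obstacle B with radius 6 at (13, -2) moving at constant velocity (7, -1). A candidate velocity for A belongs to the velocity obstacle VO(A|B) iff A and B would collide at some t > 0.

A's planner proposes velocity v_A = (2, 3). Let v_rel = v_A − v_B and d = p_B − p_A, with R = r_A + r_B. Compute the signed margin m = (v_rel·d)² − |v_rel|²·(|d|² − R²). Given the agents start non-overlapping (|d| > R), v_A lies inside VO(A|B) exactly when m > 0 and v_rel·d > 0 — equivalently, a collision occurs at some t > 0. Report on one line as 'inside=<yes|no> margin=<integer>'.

d = (11, 7),  |d|² = 170;  R = 5+6 = 11,  c = 170−11² = 49
v_rel = (-5, 4),  |v_rel|² = 41;  v_rel·d = (-5)·(11) + (4)·(7) = -27
41·t² + 54·t + 49 = 0  ⇒  m = (-27)² − 41·49 = -1280
m = -1280 < 0,  v_rel·d = -27 < 0  ⇒  outside

inside=no margin=-1280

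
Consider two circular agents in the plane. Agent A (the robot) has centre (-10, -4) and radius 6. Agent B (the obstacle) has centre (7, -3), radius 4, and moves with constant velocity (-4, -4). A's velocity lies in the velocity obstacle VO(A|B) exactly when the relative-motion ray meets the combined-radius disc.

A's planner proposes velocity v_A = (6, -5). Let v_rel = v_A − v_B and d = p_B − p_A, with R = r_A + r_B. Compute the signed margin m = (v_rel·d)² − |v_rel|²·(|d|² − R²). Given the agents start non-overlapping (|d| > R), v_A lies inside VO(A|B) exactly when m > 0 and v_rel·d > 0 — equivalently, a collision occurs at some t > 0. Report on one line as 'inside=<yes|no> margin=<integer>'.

d = (17, 1),  |d|² = 290;  R = 6+4 = 10,  c = 290−10² = 190
v_rel = (10, -1),  |v_rel|² = 101;  v_rel·d = (10)·(17) + (-1)·(1) = 169
101·t² − 338·t + 190 = 0  ⇒  m = 169² − 101·190 = 9371
m = 9371 > 0,  v_rel·d = 169 > 0  ⇒  inside

inside=yes margin=9371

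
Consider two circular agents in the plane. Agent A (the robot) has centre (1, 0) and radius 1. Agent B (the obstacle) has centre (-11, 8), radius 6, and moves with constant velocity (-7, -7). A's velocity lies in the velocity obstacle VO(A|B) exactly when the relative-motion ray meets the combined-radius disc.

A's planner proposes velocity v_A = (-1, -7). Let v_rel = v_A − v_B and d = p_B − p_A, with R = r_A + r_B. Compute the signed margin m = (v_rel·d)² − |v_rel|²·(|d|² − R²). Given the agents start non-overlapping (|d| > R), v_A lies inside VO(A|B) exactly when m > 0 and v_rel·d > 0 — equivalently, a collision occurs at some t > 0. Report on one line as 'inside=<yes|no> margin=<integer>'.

d = (-12, 8),  |d|² = 208;  R = 1+6 = 7,  c = 208−7² = 159
v_rel = (6, 0),  |v_rel|² = 36;  v_rel·d = (6)·(-12) + (0)·(8) = -72
36·t² + 144·t + 159 = 0  ⇒  m = (-72)² − 36·159 = -540
m = -540 < 0,  v_rel·d = -72 < 0  ⇒  outside

inside=no margin=-540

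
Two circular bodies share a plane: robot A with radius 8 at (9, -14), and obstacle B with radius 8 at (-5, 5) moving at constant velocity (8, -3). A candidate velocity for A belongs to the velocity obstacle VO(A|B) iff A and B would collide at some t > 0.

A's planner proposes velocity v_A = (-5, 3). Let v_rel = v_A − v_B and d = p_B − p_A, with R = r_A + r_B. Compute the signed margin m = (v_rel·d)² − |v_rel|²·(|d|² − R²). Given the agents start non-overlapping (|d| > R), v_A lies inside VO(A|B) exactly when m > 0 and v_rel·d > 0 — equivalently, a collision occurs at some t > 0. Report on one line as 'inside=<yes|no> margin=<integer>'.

d = (-14, 19),  |d|² = 557;  R = 8+8 = 16,  c = 557−16² = 301
v_rel = (-13, 6),  |v_rel|² = 205;  v_rel·d = (-13)·(-14) + (6)·(19) = 296
205·t² − 592·t + 301 = 0  ⇒  m = 296² − 205·301 = 25911
m = 25911 > 0,  v_rel·d = 296 > 0  ⇒  inside

inside=yes margin=25911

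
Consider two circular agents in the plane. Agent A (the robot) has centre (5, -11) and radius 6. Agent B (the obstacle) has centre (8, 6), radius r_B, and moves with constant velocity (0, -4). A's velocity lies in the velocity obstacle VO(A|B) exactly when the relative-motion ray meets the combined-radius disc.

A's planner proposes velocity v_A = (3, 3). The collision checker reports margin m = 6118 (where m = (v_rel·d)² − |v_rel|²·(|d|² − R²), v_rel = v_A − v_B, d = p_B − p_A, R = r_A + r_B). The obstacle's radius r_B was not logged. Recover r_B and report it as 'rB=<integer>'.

m = 6118
d = (3, 17);  v_rel = (3, 7),  |v_rel|² = 58
v_rel×d = (3)·(17) − (7)·(3) = 30
since m = R²·58 − 30²:  R² = (900 + 6118) / 58 = 121
R = √121 = 11  ⇒  r_B = 11 − 6 = 5

rB=5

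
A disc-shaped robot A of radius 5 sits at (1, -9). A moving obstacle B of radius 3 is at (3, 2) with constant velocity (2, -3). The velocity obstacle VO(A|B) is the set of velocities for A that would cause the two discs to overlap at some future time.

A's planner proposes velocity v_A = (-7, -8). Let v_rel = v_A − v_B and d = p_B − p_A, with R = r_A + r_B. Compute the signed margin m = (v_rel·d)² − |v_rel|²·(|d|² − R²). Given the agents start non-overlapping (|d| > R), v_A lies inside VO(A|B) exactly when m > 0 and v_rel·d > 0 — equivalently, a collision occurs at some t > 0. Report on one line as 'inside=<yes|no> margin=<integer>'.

d = (2, 11),  |d|² = 125;  R = 5+3 = 8,  c = 125−8² = 61
v_rel = (-9, -5),  |v_rel|² = 106;  v_rel·d = (-9)·(2) + (-5)·(11) = -73
106·t² + 146·t + 61 = 0  ⇒  m = (-73)² − 106·61 = -1137
m = -1137 < 0,  v_rel·d = -73 < 0  ⇒  outside

inside=no margin=-1137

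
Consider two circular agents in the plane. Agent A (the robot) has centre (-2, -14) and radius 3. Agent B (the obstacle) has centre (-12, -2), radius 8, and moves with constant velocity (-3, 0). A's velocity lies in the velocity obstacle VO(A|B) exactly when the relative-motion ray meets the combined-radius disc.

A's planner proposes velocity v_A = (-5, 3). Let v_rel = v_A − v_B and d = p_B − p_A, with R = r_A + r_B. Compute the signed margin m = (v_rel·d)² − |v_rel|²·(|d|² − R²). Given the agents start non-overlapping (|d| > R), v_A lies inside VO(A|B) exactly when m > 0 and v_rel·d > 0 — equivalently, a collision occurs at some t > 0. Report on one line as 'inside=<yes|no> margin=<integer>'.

d = (-10, 12),  |d|² = 244;  R = 3+8 = 11,  c = 244−11² = 123
v_rel = (-2, 3),  |v_rel|² = 13;  v_rel·d = (-2)·(-10) + (3)·(12) = 56
13·t² − 112·t + 123 = 0  ⇒  m = 56² − 13·123 = 1537
m = 1537 > 0,  v_rel·d = 56 > 0  ⇒  inside

inside=yes margin=1537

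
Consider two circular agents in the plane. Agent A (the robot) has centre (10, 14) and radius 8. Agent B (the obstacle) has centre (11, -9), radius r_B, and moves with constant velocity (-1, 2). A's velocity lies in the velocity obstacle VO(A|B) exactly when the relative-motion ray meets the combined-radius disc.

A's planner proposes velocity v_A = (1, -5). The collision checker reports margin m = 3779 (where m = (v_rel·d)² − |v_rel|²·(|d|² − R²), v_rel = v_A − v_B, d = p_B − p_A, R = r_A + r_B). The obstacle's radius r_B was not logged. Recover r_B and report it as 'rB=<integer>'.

m = 3779
d = (1, -23);  v_rel = (2, -7),  |v_rel|² = 53
v_rel×d = (2)·(-23) − (-7)·(1) = -39
since m = R²·53 − (-39)²:  R² = (1521 + 3779) / 53 = 100
R = √100 = 10  ⇒  r_B = 10 − 8 = 2

rB=2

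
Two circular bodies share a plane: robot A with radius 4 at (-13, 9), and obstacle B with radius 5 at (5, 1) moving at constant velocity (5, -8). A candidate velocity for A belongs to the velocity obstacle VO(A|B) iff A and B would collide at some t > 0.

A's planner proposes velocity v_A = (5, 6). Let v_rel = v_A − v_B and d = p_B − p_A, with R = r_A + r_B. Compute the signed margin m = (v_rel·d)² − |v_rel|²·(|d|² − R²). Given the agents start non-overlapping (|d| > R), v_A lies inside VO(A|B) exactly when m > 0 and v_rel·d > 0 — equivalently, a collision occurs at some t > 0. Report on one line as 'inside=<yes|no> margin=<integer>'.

d = (18, -8),  |d|² = 388;  R = 4+5 = 9,  c = 388−9² = 307
v_rel = (0, 14),  |v_rel|² = 196;  v_rel·d = (0)·(18) + (14)·(-8) = -112
196·t² + 224·t + 307 = 0  ⇒  m = (-112)² − 196·307 = -47628
m = -47628 < 0,  v_rel·d = -112 < 0  ⇒  outside

inside=no margin=-47628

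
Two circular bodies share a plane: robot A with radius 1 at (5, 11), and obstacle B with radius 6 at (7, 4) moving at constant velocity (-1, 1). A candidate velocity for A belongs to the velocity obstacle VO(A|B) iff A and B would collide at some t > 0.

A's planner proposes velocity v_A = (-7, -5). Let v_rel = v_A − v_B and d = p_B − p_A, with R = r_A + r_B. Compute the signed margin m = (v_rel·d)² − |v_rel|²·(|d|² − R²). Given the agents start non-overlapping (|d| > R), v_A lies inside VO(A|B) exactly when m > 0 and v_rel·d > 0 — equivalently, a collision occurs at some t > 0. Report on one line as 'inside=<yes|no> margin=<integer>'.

d = (2, -7),  |d|² = 53;  R = 1+6 = 7,  c = 53−7² = 4
v_rel = (-6, -6),  |v_rel|² = 72;  v_rel·d = (-6)·(2) + (-6)·(-7) = 30
72·t² − 60·t + 4 = 0  ⇒  m = 30² − 72·4 = 612
m = 612 > 0,  v_rel·d = 30 > 0  ⇒  inside

inside=yes margin=612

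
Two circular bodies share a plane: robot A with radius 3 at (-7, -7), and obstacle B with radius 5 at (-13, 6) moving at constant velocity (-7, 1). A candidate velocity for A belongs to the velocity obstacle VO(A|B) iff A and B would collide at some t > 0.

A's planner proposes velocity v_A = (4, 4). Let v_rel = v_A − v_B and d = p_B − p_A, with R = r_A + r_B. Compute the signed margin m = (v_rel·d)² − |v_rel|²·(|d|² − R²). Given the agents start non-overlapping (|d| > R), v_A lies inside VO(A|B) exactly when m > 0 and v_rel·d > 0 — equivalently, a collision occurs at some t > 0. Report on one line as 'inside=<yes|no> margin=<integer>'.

d = (-6, 13),  |d|² = 205;  R = 3+5 = 8,  c = 205−8² = 141
v_rel = (11, 3),  |v_rel|² = 130;  v_rel·d = (11)·(-6) + (3)·(13) = -27
130·t² + 54·t + 141 = 0  ⇒  m = (-27)² − 130·141 = -17601
m = -17601 < 0,  v_rel·d = -27 < 0  ⇒  outside

inside=no margin=-17601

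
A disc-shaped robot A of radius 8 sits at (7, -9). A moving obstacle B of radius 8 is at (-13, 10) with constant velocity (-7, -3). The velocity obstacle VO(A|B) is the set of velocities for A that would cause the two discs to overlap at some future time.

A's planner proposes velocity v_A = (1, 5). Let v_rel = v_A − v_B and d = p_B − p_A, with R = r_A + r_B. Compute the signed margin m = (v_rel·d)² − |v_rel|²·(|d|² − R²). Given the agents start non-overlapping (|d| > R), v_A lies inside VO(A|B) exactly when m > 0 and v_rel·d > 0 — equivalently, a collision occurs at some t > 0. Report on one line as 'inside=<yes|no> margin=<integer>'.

d = (-20, 19),  |d|² = 761;  R = 8+8 = 16,  c = 761−16² = 505
v_rel = (8, 8),  |v_rel|² = 128;  v_rel·d = (8)·(-20) + (8)·(19) = -8
128·t² + 16·t + 505 = 0  ⇒  m = (-8)² − 128·505 = -64576
m = -64576 < 0,  v_rel·d = -8 < 0  ⇒  outside

inside=no margin=-64576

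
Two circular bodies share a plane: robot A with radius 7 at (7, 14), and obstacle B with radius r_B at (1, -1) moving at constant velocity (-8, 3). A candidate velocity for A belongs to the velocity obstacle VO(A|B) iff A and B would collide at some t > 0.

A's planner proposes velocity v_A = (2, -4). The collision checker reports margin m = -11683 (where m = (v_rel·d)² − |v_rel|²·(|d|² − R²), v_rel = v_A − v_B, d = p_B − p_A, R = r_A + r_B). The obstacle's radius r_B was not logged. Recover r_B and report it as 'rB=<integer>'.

m = -11683
d = (-6, -15);  v_rel = (10, -7),  |v_rel|² = 149
v_rel×d = (10)·(-15) − (-7)·(-6) = -192
since m = R²·149 − (-192)²:  R² = (36864 + -11683) / 149 = 169
R = √169 = 13  ⇒  r_B = 13 − 7 = 6

rB=6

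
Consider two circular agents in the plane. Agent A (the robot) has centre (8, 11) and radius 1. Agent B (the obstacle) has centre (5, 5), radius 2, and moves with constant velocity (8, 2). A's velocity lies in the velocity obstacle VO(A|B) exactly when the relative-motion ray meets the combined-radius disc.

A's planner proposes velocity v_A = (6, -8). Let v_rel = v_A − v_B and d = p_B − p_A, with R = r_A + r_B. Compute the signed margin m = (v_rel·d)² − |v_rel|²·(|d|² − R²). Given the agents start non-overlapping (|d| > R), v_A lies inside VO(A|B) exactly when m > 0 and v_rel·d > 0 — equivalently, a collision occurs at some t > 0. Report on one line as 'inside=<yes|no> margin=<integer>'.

d = (-3, -6),  |d|² = 45;  R = 1+2 = 3,  c = 45−3² = 36
v_rel = (-2, -10),  |v_rel|² = 104;  v_rel·d = (-2)·(-3) + (-10)·(-6) = 66
104·t² − 132·t + 36 = 0  ⇒  m = 66² − 104·36 = 612
m = 612 > 0,  v_rel·d = 66 > 0  ⇒  inside

inside=yes margin=612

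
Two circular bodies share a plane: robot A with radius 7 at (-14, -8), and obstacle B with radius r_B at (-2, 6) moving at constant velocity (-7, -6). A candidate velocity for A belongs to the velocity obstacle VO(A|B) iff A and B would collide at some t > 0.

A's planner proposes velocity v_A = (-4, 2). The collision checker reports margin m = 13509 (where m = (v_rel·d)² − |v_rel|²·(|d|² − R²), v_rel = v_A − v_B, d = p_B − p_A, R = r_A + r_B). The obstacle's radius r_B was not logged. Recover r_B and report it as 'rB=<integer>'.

m = 13509
d = (12, 14);  v_rel = (3, 8),  |v_rel|² = 73
v_rel×d = (3)·(14) − (8)·(12) = -54
since m = R²·73 − (-54)²:  R² = (2916 + 13509) / 73 = 225
R = √225 = 15  ⇒  r_B = 15 − 7 = 8

rB=8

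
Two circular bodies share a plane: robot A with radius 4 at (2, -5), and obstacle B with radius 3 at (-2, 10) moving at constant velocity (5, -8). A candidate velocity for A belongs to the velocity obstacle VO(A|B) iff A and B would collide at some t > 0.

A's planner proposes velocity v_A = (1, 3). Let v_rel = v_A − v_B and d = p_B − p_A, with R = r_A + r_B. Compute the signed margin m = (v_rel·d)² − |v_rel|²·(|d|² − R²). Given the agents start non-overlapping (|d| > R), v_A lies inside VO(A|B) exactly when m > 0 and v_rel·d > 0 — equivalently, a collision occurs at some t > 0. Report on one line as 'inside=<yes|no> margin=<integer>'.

d = (-4, 15),  |d|² = 241;  R = 4+3 = 7,  c = 241−7² = 192
v_rel = (-4, 11),  |v_rel|² = 137;  v_rel·d = (-4)·(-4) + (11)·(15) = 181
137·t² − 362·t + 192 = 0  ⇒  m = 181² − 137·192 = 6457
m = 6457 > 0,  v_rel·d = 181 > 0  ⇒  inside

inside=yes margin=6457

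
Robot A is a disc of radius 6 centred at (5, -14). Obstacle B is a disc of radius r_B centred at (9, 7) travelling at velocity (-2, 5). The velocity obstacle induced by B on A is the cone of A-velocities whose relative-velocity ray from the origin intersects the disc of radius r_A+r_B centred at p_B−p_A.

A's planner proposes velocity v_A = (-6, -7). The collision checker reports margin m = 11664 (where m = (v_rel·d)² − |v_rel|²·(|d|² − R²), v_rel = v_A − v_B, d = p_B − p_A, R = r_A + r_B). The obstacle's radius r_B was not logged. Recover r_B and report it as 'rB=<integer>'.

m = 11664
d = (4, 21);  v_rel = (-4, -12),  |v_rel|² = 160
v_rel×d = (-4)·(21) − (-12)·(4) = -36
since m = R²·160 − (-36)²:  R² = (1296 + 11664) / 160 = 81
R = √81 = 9  ⇒  r_B = 9 − 6 = 3

rB=3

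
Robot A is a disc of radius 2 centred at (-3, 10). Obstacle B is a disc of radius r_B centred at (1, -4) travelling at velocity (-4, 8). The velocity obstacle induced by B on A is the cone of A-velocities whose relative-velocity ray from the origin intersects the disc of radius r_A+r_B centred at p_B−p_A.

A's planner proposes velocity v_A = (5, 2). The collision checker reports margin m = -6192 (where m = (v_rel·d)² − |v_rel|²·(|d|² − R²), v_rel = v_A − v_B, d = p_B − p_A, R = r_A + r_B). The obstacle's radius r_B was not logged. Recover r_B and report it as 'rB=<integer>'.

m = -6192
d = (4, -14);  v_rel = (9, -6),  |v_rel|² = 117
v_rel×d = (9)·(-14) − (-6)·(4) = -102
since m = R²·117 − (-102)²:  R² = (10404 + -6192) / 117 = 36
R = √36 = 6  ⇒  r_B = 6 − 2 = 4

rB=4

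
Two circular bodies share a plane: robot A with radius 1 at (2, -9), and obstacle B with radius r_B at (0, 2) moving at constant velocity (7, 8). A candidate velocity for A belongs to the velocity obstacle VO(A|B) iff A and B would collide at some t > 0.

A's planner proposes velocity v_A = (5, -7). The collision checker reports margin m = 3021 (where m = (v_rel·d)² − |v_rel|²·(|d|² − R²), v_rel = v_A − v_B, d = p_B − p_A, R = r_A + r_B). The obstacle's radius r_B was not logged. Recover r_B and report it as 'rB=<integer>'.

m = 3021
d = (-2, 11);  v_rel = (-2, -15),  |v_rel|² = 229
v_rel×d = (-2)·(11) − (-15)·(-2) = -52
since m = R²·229 − (-52)²:  R² = (2704 + 3021) / 229 = 25
R = √25 = 5  ⇒  r_B = 5 − 1 = 4

rB=4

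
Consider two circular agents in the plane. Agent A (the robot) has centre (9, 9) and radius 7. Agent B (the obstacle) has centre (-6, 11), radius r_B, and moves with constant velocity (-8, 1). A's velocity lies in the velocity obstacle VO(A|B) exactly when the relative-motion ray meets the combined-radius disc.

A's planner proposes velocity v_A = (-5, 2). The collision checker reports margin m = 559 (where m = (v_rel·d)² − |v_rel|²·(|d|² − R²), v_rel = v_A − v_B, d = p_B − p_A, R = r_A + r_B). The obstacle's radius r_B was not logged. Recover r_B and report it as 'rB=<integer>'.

m = 559
d = (-15, 2);  v_rel = (3, 1),  |v_rel|² = 10
v_rel×d = (3)·(2) − (1)·(-15) = 21
since m = R²·10 − 21²:  R² = (441 + 559) / 10 = 100
R = √100 = 10  ⇒  r_B = 10 − 7 = 3

rB=3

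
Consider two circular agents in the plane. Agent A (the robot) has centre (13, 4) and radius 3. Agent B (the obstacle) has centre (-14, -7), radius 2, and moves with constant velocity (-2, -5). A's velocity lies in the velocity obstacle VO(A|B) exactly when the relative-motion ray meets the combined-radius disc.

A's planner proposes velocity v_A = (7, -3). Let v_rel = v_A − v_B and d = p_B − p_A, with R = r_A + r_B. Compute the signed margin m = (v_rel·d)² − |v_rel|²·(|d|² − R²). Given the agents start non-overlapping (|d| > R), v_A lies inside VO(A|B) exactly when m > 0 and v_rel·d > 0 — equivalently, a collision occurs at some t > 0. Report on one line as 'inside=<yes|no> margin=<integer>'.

d = (-27, -11),  |d|² = 850;  R = 3+2 = 5,  c = 850−5² = 825
v_rel = (9, 2),  |v_rel|² = 85;  v_rel·d = (9)·(-27) + (2)·(-11) = -265
85·t² + 530·t + 825 = 0  ⇒  m = (-265)² − 85·825 = 100
m = 100 > 0,  v_rel·d = -265 < 0  ⇒  outside

inside=no margin=100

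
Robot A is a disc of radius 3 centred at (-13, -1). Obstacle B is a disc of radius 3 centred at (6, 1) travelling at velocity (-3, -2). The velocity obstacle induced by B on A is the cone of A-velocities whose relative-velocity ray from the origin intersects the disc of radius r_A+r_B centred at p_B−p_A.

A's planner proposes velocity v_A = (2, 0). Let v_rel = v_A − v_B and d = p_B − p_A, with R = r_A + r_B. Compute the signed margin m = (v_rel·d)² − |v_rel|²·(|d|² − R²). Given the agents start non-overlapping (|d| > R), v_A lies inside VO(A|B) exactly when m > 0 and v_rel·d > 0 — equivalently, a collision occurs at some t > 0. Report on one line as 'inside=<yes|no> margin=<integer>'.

d = (19, 2),  |d|² = 365;  R = 3+3 = 6,  c = 365−6² = 329
v_rel = (5, 2),  |v_rel|² = 29;  v_rel·d = (5)·(19) + (2)·(2) = 99
29·t² − 198·t + 329 = 0  ⇒  m = 99² − 29·329 = 260
m = 260 > 0,  v_rel·d = 99 > 0  ⇒  inside

inside=yes margin=260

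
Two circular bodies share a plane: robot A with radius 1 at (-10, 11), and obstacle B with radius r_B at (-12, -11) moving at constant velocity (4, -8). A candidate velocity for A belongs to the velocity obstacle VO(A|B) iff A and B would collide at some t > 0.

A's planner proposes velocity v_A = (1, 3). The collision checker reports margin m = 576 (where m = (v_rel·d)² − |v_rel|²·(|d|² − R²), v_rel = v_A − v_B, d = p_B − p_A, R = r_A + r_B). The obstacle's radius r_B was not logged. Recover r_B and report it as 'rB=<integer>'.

m = 576
d = (-2, -22);  v_rel = (-3, 11),  |v_rel|² = 130
v_rel×d = (-3)·(-22) − (11)·(-2) = 88
since m = R²·130 − 88²:  R² = (7744 + 576) / 130 = 64
R = √64 = 8  ⇒  r_B = 8 − 1 = 7

rB=7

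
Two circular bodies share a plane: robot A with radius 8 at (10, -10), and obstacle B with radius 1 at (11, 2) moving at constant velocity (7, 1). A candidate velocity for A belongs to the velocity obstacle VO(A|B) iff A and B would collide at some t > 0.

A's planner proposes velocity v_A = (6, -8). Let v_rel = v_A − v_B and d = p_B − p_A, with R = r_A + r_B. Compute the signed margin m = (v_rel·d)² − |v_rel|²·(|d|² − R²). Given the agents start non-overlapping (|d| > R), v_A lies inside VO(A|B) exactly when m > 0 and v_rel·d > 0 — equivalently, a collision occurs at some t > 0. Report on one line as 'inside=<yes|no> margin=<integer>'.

d = (1, 12),  |d|² = 145;  R = 8+1 = 9,  c = 145−9² = 64
v_rel = (-1, -9),  |v_rel|² = 82;  v_rel·d = (-1)·(1) + (-9)·(12) = -109
82·t² + 218·t + 64 = 0  ⇒  m = (-109)² − 82·64 = 6633
m = 6633 > 0,  v_rel·d = -109 < 0  ⇒  outside

inside=no margin=6633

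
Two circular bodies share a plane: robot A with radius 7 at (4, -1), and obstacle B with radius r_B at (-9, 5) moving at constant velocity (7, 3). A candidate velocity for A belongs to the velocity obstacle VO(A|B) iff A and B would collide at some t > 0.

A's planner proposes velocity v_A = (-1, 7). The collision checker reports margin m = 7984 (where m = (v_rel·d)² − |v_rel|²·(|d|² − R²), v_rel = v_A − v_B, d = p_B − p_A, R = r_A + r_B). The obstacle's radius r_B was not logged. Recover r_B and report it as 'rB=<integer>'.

m = 7984
d = (-13, 6);  v_rel = (-8, 4),  |v_rel|² = 80
v_rel×d = (-8)·(6) − (4)·(-13) = 4
since m = R²·80 − 4²:  R² = (16 + 7984) / 80 = 100
R = √100 = 10  ⇒  r_B = 10 − 7 = 3

rB=3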